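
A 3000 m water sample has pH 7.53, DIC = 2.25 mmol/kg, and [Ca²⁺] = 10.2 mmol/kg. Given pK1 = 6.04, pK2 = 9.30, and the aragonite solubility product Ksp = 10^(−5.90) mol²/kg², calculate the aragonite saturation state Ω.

Ω = 0.295

α₂ = 1 / (1 + [H⁺]/K2 + [H⁺]²/(K1K2)) = 1 / (1 + 10^+1.77 + 10^+0.28)
   = 1 / (1 + 58.884 + 1.9055) = 1/61.790 = 0.01618
[CO3²⁻] = α₂ × DIC = 0.01618 × 2.25 = 0.03641 mmol/kg
Ksp = 10^(−5.90) = 1.259×10^-6
Ω = [Ca²⁺][CO3²⁻]/Ksp = (10.2×10^-3)(3.641×10^-5) / 1.259×10^-6 = 0.295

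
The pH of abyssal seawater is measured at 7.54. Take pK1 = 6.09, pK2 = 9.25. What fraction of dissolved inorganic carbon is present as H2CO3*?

α₀ = 0.0336

α₀ = 1 / (1 + K1/[H⁺] + K1K2/[H⁺]²) = 1 / (1 + 10^+1.45 + 10^-0.26)
   = 1 / (1 + 28.184 + 0.54954) = 1/29.733 = 0.03363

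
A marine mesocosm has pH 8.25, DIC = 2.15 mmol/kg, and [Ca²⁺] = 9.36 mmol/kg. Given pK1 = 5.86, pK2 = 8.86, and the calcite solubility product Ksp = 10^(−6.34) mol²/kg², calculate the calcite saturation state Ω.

α₂ = 1 / (1 + [H⁺]/K2 + [H⁺]²/(K1K2)) = 1 / (1 + 10^+0.61 + 10^-1.78)
   = 1 / (1 + 4.0738 + 0.016596) = 1/5.0904 = 0.1964
[CO3²⁻] = α₂ × DIC = 0.1964 × 2.15 = 0.4224 mmol/kg
Ksp = 10^(−6.34) = 4.571×10^-7
Ω = [Ca²⁺][CO3²⁻]/Ksp = (9.36×10^-3)(4.224×10^-4) / 4.571×10^-7 = 8.65

Ω = 8.65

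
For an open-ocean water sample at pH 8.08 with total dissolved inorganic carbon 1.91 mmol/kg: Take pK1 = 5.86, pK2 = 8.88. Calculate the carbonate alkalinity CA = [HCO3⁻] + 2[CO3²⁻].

CA = 2.16 mmol/kg

CA = [HCO3⁻] + 2[CO3²⁻] = (α₁ + 2α₂)·DIC
At pH 8.08: [H⁺]/K1 = 10^-2.22 = 0.0060256, K2/[H⁺] = 10^-0.80 = 0.15849
α₁ = 1/(1 + 0.0060256 + 0.15849) = 1/1.1645 = 0.8587; α₂ = α₁·K2/[H⁺] = 0.1361
α₁ + 2α₂ = 1.1309
CA = 1.1309 × 1.91 = 2.16 mmol/kg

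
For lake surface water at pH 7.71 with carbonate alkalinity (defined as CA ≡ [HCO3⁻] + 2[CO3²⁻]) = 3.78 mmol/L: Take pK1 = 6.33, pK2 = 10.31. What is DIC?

DIC = 3.93 mmol/L

CA = [HCO3⁻] + 2[CO3²⁻] = (α₁ + 2α₂)·DIC
At pH 7.71: [H⁺]/K1 = 10^-1.38 = 0.041687, K2/[H⁺] = 10^-2.60 = 0.0025119
α₁ = 1/(1 + 0.041687 + 0.0025119) = 1/1.0442 = 0.9577; α₂ = α₁·K2/[H⁺] = 0.002406
α₁ + 2α₂ = 0.9625
DIC = CA / (α₁ + 2α₂) = 3.78 / 0.9625 = 3.93 mmol/L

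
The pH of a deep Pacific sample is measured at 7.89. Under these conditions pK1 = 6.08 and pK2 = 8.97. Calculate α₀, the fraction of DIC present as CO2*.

α₀ = 0.0141

α₀ = 1 / (1 + K1/[H⁺] + K1K2/[H⁺]²) = 1 / (1 + 10^+1.81 + 10^+0.73)
   = 1 / (1 + 64.565 + 5.3703) = 1/70.936 = 0.01410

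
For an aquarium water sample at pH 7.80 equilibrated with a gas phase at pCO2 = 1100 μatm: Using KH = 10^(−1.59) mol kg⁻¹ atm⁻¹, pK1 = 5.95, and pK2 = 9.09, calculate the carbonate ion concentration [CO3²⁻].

[CO2*] = KH · pCO2 = 10^(−1.59) × 1100×10^-6 = 2.827×10^-5 mol/kg
α₀ = 1/(1 + K1/[H⁺] + K1K2/[H⁺]²) = 1/(1 + 10^+1.85 + 10^+0.56) = 0.01326
DIC = [CO2*]/α₀ = 2.827×10^-5 / 0.01326 = 2.133 mmol/kg
[CO3²⁻] = α₂·DIC; α₂ = 0.04814, so [CO3²⁻] = 0.04814 × 2.133 = 0.103 mmol/kg

[CO3²⁻] = 0.103 mmol/kg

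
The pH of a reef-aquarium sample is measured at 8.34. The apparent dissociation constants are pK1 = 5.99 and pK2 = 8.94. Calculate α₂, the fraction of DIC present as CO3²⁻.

α₂ = 0.200

α₂ = 1 / (1 + [H⁺]/K2 + [H⁺]²/(K1K2)) = 1 / (1 + 10^+0.60 + 10^-1.75)
   = 1 / (1 + 3.9811 + 0.017783) = 1/4.9989 = 0.2000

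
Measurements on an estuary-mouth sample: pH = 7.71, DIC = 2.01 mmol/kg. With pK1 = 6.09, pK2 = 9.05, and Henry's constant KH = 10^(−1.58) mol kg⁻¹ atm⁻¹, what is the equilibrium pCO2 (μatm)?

α₀ = 1 / (1 + K1/[H⁺] + K1K2/[H⁺]²) = 1 / (1 + 10^+1.62 + 10^+0.28)
   = 1 / (1 + 41.687 + 1.9055) = 1/44.592 = 0.02243
[CO2*] = α₀ × DIC = 0.02243 × 2.01 = 0.04507 mmol/kg
pCO2 = [CO2*]/KH = 4.507×10^-5 / 2.630×10^-2 = 1710 μatm

pCO2 = 1710 μatm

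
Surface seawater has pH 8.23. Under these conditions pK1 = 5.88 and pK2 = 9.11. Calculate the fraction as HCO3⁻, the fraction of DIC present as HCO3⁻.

α₁ = 0.880

α₁ = 1 / (1 + [H⁺]/K1 + K2/[H⁺]) = 1 / (1 + 10^-2.35 + 10^-0.88)
   = 1 / (1 + 0.0044668 + 0.13183) = 1/1.1363 = 0.8801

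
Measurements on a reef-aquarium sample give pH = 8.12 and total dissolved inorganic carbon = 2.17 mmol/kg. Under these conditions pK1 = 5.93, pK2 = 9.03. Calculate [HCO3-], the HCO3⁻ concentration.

α₁ = 1 / (1 + [H⁺]/K1 + K2/[H⁺]) = 1 / (1 + 10^-2.19 + 10^-0.91)
   = 1 / (1 + 0.0064565 + 0.12303) = 1/1.1295 = 0.8854
[HCO3⁻] = α₁ × DIC = 0.8854 × 2.17 = 1.92 mmol/kg

[HCO3⁻] = 1.92 mmol/kg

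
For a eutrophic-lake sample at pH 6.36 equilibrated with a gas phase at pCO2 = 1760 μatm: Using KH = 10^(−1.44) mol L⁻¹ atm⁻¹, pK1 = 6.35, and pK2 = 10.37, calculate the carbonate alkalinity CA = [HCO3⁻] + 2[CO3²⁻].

CA = 0.0654 mmol/L

[CO2*] = KH · pCO2 = 10^(−1.44) × 1760×10^-6 = 6.390×10^-5 mol/L
α₀ = 1/(1 + K1/[H⁺] + K1K2/[H⁺]²) = 1/(1 + 10^+0.01 + 10^-4.00) = 0.4942
DIC = [CO2*]/α₀ = 6.390×10^-5 / 0.4942 = 0.1293 mmol/L
CA = (α₁ + 2α₂)·DIC = (0.5057 + 2×4.942×10^-5) × 0.1293 = 0.0654 mmol/L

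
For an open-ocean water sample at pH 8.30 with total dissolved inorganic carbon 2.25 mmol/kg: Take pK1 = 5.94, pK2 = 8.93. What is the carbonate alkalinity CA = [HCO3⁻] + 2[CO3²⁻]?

CA = [HCO3⁻] + 2[CO3²⁻] = (α₁ + 2α₂)·DIC
At pH 8.30: [H⁺]/K1 = 10^-2.36 = 0.0043652, K2/[H⁺] = 10^-0.63 = 0.23442
α₁ = 1/(1 + 0.0043652 + 0.23442) = 1/1.2388 = 0.8072; α₂ = α₁·K2/[H⁺] = 0.1892
α₁ + 2α₂ = 1.1857
CA = 1.1857 × 2.25 = 2.67 mmol/kg

CA = 2.67 mmol/kg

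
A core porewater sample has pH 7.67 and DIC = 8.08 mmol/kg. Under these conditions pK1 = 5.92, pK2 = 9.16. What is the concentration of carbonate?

α₂ = 1 / (1 + [H⁺]/K2 + [H⁺]²/(K1K2)) = 1 / (1 + 10^+1.49 + 10^-0.26)
   = 1 / (1 + 30.903 + 0.54954) = 1/32.452 = 0.03081
[CO3²⁻] = α₂ × DIC = 0.03081 × 8.08 = 0.249 mmol/kg

[CO3²⁻] = 0.249 mmol/kg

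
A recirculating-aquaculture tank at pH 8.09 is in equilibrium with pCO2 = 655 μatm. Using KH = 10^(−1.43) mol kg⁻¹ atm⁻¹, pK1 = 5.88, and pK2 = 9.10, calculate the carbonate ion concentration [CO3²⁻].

[CO3²⁻] = 0.386 mmol/kg

[CO2*] = KH · pCO2 = 10^(−1.43) × 655×10^-6 = 2.434×10^-5 mol/kg
α₀ = 1/(1 + K1/[H⁺] + K1K2/[H⁺]²) = 1/(1 + 10^+2.21 + 10^+1.20) = 0.005586
DIC = [CO2*]/α₀ = 2.434×10^-5 / 0.005586 = 4.357 mmol/kg
[CO3²⁻] = α₂·DIC; α₂ = 0.08853, so [CO3²⁻] = 0.08853 × 4.357 = 0.386 mmol/kg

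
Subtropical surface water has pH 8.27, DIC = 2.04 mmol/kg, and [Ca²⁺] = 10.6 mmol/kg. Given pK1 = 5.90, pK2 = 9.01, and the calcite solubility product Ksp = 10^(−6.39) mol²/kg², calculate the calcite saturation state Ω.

α₂ = 1 / (1 + [H⁺]/K2 + [H⁺]²/(K1K2)) = 1 / (1 + 10^+0.74 + 10^-1.63)
   = 1 / (1 + 5.4954 + 0.023442) = 1/6.5189 = 0.1534
[CO3²⁻] = α₂ × DIC = 0.1534 × 2.04 = 0.3129 mmol/kg
Ksp = 10^(−6.39) = 4.074×10^-7
Ω = [Ca²⁺][CO3²⁻]/Ksp = (10.6×10^-3)(3.129×10^-4) / 4.074×10^-7 = 8.14

Ω = 8.14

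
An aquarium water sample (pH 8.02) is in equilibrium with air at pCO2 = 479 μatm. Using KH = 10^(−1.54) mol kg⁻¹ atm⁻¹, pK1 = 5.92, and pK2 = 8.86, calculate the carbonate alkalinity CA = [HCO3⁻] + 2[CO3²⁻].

[CO2*] = KH · pCO2 = 10^(−1.54) × 479×10^-6 = 1.381×10^-5 mol/kg
α₀ = 1/(1 + K1/[H⁺] + K1K2/[H⁺]²) = 1/(1 + 10^+2.10 + 10^+1.26) = 0.006892
DIC = [CO2*]/α₀ = 1.381×10^-5 / 0.006892 = 2.004 mmol/kg
CA = (α₁ + 2α₂)·DIC = (0.8677 + 2×0.1254) × 2.004 = 2.24 mmol/kg

CA = 2.24 mmol/kg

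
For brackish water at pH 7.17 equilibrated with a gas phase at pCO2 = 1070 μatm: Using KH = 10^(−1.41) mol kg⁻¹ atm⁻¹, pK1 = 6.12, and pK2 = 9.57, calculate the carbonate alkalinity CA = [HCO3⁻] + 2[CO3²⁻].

CA = 0.471 mmol/kg

[CO2*] = KH · pCO2 = 10^(−1.41) × 1070×10^-6 = 4.163×10^-5 mol/kg
α₀ = 1/(1 + K1/[H⁺] + K1K2/[H⁺]²) = 1/(1 + 10^+1.05 + 10^-1.35) = 0.08153
DIC = [CO2*]/α₀ = 4.163×10^-5 / 0.08153 = 0.5106 mmol/kg
CA = (α₁ + 2α₂)·DIC = (0.9148 + 2×0.003642) × 0.5106 = 0.471 mmol/kg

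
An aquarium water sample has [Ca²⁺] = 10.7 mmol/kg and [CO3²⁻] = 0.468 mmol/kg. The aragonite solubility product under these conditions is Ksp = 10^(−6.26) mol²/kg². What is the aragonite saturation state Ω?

Ksp = 10^(−6.26) = 5.495×10^-7
Ω = [Ca²⁺][CO3²⁻]/Ksp = (10.7×10^-3)(0.468×10^-3) / 5.495×10^-7 = 9.11

Ω = 9.11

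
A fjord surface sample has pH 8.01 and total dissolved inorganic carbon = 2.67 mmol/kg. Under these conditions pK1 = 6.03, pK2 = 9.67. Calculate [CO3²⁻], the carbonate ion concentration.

[CO3²⁻] = 0.0566 mmol/kg

α₂ = 1 / (1 + [H⁺]/K2 + [H⁺]²/(K1K2)) = 1 / (1 + 10^+1.66 + 10^-0.32)
   = 1 / (1 + 45.709 + 0.47863) = 1/47.187 = 0.02119
[CO3²⁻] = α₂ × DIC = 0.02119 × 2.67 = 0.0566 mmol/kg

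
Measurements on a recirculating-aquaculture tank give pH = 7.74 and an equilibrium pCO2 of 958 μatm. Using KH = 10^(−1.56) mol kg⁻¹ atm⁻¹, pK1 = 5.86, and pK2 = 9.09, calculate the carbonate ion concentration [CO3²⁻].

[CO2*] = KH · pCO2 = 10^(−1.56) × 958×10^-6 = 2.639×10^-5 mol/kg
α₀ = 1/(1 + K1/[H⁺] + K1K2/[H⁺]²) = 1/(1 + 10^+1.88 + 10^+0.53) = 0.01246
DIC = [CO2*]/α₀ = 2.639×10^-5 / 0.01246 = 2.117 mmol/kg
[CO3²⁻] = α₂·DIC; α₂ = 0.04223, so [CO3²⁻] = 0.04223 × 2.117 = 0.0894 mmol/kg

[CO3²⁻] = 0.0894 mmol/kg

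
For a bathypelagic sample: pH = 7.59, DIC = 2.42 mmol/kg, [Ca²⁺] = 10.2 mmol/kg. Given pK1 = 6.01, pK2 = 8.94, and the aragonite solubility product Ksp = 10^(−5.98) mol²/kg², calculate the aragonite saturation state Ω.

Ω = 0.983

α₂ = 1 / (1 + [H⁺]/K2 + [H⁺]²/(K1K2)) = 1 / (1 + 10^+1.35 + 10^-0.23)
   = 1 / (1 + 22.387 + 0.58884) = 1/23.976 = 0.04171
[CO3²⁻] = α₂ × DIC = 0.04171 × 2.42 = 0.1009 mmol/kg
Ksp = 10^(−5.98) = 1.047×10^-6
Ω = [Ca²⁺][CO3²⁻]/Ksp = (10.2×10^-3)(1.009×10^-4) / 1.047×10^-6 = 0.983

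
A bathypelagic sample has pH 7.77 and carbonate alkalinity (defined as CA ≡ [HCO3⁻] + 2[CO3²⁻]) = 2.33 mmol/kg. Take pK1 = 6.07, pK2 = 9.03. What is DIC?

CA = [HCO3⁻] + 2[CO3²⁻] = (α₁ + 2α₂)·DIC
At pH 7.77: [H⁺]/K1 = 10^-1.70 = 0.019953, K2/[H⁺] = 10^-1.26 = 0.054954
α₁ = 1/(1 + 0.019953 + 0.054954) = 1/1.0749 = 0.9303; α₂ = α₁·K2/[H⁺] = 0.05112
α₁ + 2α₂ = 1.0326
DIC = CA / (α₁ + 2α₂) = 2.33 / 1.0326 = 2.26 mmol/kg

DIC = 2.26 mmol/kg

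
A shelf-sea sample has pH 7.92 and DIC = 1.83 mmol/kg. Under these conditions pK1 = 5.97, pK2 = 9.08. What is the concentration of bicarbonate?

α₁ = 1 / (1 + [H⁺]/K1 + K2/[H⁺]) = 1 / (1 + 10^-1.95 + 10^-1.16)
   = 1 / (1 + 0.011220 + 0.069183) = 1/1.0804 = 0.9256
[HCO3⁻] = α₁ × DIC = 0.9256 × 1.83 = 1.69 mmol/kg

[HCO3⁻] = 1.69 mmol/kg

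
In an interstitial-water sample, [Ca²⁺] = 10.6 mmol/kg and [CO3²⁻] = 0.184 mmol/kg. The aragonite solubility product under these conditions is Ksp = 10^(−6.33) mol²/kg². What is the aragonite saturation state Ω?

Ksp = 10^(−6.33) = 4.677×10^-7
Ω = [Ca²⁺][CO3²⁻]/Ksp = (10.6×10^-3)(0.184×10^-3) / 4.677×10^-7 = 4.17

Ω = 4.17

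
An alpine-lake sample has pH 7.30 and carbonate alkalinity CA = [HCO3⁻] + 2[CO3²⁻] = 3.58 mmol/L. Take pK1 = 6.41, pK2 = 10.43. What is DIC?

DIC = 4.04 mmol/L

CA = [HCO3⁻] + 2[CO3²⁻] = (α₁ + 2α₂)·DIC
At pH 7.30: [H⁺]/K1 = 10^-0.89 = 0.12882, K2/[H⁺] = 10^-3.13 = 0.00074131
α₁ = 1/(1 + 0.12882 + 0.00074131) = 1/1.1296 = 0.8853; α₂ = α₁·K2/[H⁺] = 0.0006563
α₁ + 2α₂ = 0.8866
DIC = CA / (α₁ + 2α₂) = 3.58 / 0.8866 = 4.04 mmol/L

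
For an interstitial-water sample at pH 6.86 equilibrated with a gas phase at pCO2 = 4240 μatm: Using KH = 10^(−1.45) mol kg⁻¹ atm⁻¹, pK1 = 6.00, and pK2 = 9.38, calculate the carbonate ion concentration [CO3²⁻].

[CO3²⁻] = 3.29 μmol/kg

[CO2*] = KH · pCO2 = 10^(−1.45) × 4240×10^-6 = 1.504×10^-4 mol/kg
α₀ = 1/(1 + K1/[H⁺] + K1K2/[H⁺]²) = 1/(1 + 10^+0.86 + 10^-1.66) = 0.1210
DIC = [CO2*]/α₀ = 1.504×10^-4 / 0.1210 = 1.244 mmol/kg
[CO3²⁻] = α₂·DIC; α₂ = 0.002647, so [CO3²⁻] = 0.002647 × 1.244 = 0.00329 mmol/kg = 3.29 μmol/kg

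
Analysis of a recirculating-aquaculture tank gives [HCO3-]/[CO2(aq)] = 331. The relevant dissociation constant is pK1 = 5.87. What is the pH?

pH = 8.39

From K1 = [H⁺][HCO3-]/[CO2(aq)]:  pH = pK1 + log₁₀([HCO3-]/[CO2(aq)])
log₁₀(331) = +2.520
pH = 5.87 + (+2.520) = 8.39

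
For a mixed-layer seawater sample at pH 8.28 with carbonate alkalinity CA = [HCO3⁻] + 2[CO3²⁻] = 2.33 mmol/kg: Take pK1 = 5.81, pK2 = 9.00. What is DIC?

DIC = 2.01 mmol/kg

CA = [HCO3⁻] + 2[CO3²⁻] = (α₁ + 2α₂)·DIC
At pH 8.28: [H⁺]/K1 = 10^-2.47 = 0.0033884, K2/[H⁺] = 10^-0.72 = 0.19055
α₁ = 1/(1 + 0.0033884 + 0.19055) = 1/1.1939 = 0.8376; α₂ = α₁·K2/[H⁺] = 0.1596
α₁ + 2α₂ = 1.1568
DIC = CA / (α₁ + 2α₂) = 2.33 / 1.1568 = 2.01 mmol/kg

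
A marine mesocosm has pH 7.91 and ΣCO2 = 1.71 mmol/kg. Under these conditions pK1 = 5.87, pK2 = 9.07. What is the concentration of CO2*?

[CO2*] = 14.5 μmol/kg

α₀ = 1 / (1 + K1/[H⁺] + K1K2/[H⁺]²) = 1 / (1 + 10^+2.04 + 10^+0.88)
   = 1 / (1 + 109.65 + 7.5858) = 1/118.23 = 0.008458
[CO2*] = α₀ × DIC = 0.008458 × 1.71 = 0.0145 mmol/kg = 14.5 μmol/kg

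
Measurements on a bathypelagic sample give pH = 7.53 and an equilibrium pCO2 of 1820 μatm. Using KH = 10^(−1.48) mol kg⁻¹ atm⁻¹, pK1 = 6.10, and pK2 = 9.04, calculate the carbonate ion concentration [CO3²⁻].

[CO3²⁻] = 0.0501 mmol/kg

[CO2*] = KH · pCO2 = 10^(−1.48) × 1820×10^-6 = 6.027×10^-5 mol/kg
α₀ = 1/(1 + K1/[H⁺] + K1K2/[H⁺]²) = 1/(1 + 10^+1.43 + 10^-0.08) = 0.03479
DIC = [CO2*]/α₀ = 6.027×10^-5 / 0.03479 = 1.732 mmol/kg
[CO3²⁻] = α₂·DIC; α₂ = 0.02893, so [CO3²⁻] = 0.02893 × 1.732 = 0.0501 mmol/kg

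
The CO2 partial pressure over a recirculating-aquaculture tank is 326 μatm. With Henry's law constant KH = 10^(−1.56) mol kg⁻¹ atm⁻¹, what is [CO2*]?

[CO2*] = 8.98 μmol/kg

KH = 10^(−1.56) = 2.754×10^-2 mol kg⁻¹ atm⁻¹
[CO2*] = KH · pCO2 = 2.754×10^-2 × 326×10^-6 atm = 8.98×10^-6 mol/kg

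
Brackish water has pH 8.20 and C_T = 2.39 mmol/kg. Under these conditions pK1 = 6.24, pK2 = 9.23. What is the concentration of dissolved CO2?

[CO2*] = 0.0237 mmol/kg

α₀ = 1 / (1 + K1/[H⁺] + K1K2/[H⁺]²) = 1 / (1 + 10^+1.96 + 10^+0.93)
   = 1 / (1 + 91.201 + 8.5114) = 1/100.71 = 0.009929
[CO2*] = α₀ × DIC = 0.009929 × 2.39 = 0.0237 mmol/kg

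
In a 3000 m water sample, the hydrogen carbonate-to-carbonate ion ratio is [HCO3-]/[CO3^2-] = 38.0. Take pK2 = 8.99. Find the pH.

From K2 = [H⁺][CO3^2-]/[HCO3-]:  pH = pK2 − log₁₀([HCO3-]/[CO3^2-])
log₁₀(38.0) = +1.580
pH = 8.99 − (+1.580) = 7.41

pH = 7.41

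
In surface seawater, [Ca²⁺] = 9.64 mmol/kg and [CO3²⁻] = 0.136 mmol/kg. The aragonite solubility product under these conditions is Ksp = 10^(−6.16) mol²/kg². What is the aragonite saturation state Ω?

Ksp = 10^(−6.16) = 6.918×10^-7
Ω = [Ca²⁺][CO3²⁻]/Ksp = (9.64×10^-3)(0.136×10^-3) / 6.918×10^-7 = 1.90

Ω = 1.90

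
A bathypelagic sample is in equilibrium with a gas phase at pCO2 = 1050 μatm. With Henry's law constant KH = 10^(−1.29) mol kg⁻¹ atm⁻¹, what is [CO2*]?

KH = 10^(−1.29) = 5.129×10^-2 mol kg⁻¹ atm⁻¹
[CO2*] = KH · pCO2 = 5.129×10^-2 × 1050×10^-6 atm = 5.39×10^-5 mol/kg

[CO2*] = 53.9 μmol/kg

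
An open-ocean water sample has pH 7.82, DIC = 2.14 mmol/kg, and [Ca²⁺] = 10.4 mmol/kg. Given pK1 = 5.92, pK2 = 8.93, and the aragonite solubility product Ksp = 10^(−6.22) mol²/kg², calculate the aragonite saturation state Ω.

Ω = 2.63

α₂ = 1 / (1 + [H⁺]/K2 + [H⁺]²/(K1K2)) = 1 / (1 + 10^+1.11 + 10^-0.79)
   = 1 / (1 + 12.882 + 0.16218) = 1/14.045 = 0.07120
[CO3²⁻] = α₂ × DIC = 0.07120 × 2.14 = 0.1524 mmol/kg
Ksp = 10^(−6.22) = 6.026×10^-7
Ω = [Ca²⁺][CO3²⁻]/Ksp = (10.4×10^-3)(1.524×10^-4) / 6.026×10^-7 = 2.63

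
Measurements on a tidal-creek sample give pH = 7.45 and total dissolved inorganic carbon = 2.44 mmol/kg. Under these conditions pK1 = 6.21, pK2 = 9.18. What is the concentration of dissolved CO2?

[CO2*] = 0.130 mmol/kg

α₀ = 1 / (1 + K1/[H⁺] + K1K2/[H⁺]²) = 1 / (1 + 10^+1.24 + 10^-0.49)
   = 1 / (1 + 17.378 + 0.32359) = 1/18.702 = 0.05347
[CO2*] = α₀ × DIC = 0.05347 × 2.44 = 0.130 mmol/kg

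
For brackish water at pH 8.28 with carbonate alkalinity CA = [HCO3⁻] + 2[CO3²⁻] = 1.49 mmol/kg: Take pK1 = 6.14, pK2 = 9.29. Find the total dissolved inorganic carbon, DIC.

DIC = 1.38 mmol/kg

CA = [HCO3⁻] + 2[CO3²⁻] = (α₁ + 2α₂)·DIC
At pH 8.28: [H⁺]/K1 = 10^-2.14 = 0.0072444, K2/[H⁺] = 10^-1.01 = 0.097724
α₁ = 1/(1 + 0.0072444 + 0.097724) = 1/1.1050 = 0.9050; α₂ = α₁·K2/[H⁺] = 0.08844
α₁ + 2α₂ = 1.0819
DIC = CA / (α₁ + 2α₂) = 1.49 / 1.0819 = 1.38 mmol/kg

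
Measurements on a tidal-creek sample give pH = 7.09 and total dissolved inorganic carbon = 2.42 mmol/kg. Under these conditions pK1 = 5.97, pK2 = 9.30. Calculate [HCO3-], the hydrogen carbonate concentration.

[HCO3⁻] = 2.24 mmol/kg

α₁ = 1 / (1 + [H⁺]/K1 + K2/[H⁺]) = 1 / (1 + 10^-1.12 + 10^-2.21)
   = 1 / (1 + 0.075858 + 0.0061660) = 1/1.0820 = 0.9242
[HCO3⁻] = α₁ × DIC = 0.9242 × 2.42 = 2.24 mmol/kg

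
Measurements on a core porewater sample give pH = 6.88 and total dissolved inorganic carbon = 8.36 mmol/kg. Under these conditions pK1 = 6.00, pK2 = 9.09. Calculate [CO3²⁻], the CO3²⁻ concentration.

α₂ = 1 / (1 + [H⁺]/K2 + [H⁺]²/(K1K2)) = 1 / (1 + 10^+2.21 + 10^+1.33)
   = 1 / (1 + 162.18 + 21.380) = 1/184.56 = 0.005418
[CO3²⁻] = α₂ × DIC = 0.005418 × 8.36 = 0.0453 mmol/kg

[CO3²⁻] = 0.0453 mmol/kg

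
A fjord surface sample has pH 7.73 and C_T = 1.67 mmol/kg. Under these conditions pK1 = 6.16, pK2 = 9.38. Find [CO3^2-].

α₂ = 1 / (1 + [H⁺]/K2 + [H⁺]²/(K1K2)) = 1 / (1 + 10^+1.65 + 10^+0.08)
   = 1 / (1 + 44.668 + 1.2023) = 1/46.871 = 0.02134
[CO3²⁻] = α₂ × DIC = 0.02134 × 1.67 = 0.0356 mmol/kg

[CO3²⁻] = 0.0356 mmol/kg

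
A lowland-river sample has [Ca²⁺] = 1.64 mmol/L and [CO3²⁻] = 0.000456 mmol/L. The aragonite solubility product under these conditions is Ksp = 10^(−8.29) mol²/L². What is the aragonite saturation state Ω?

Ksp = 10^(−8.29) = 5.129×10^-9
Ω = [Ca²⁺][CO3²⁻]/Ksp = (1.64×10^-3)(0.000456×10^-3) / 5.129×10^-9 = 0.146

Ω = 0.146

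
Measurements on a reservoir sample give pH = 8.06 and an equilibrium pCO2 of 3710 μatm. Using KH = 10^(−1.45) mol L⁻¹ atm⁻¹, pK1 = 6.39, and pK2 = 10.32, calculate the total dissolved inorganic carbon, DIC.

[CO2*] = KH · pCO2 = 10^(−1.45) × 3710×10^-6 = 1.316×10^-4 mol/L
α₀ = 1/(1 + K1/[H⁺] + K1K2/[H⁺]²) = 1/(1 + 10^+1.67 + 10^-0.59) = 0.02082
DIC = [CO2*]/α₀ = 1.316×10^-4 / 0.02082 = 6.32 mmol/L

DIC = 6.32 mmol/L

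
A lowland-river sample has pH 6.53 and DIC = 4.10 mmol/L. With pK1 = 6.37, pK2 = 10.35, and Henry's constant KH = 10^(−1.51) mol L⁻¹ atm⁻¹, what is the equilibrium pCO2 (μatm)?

pCO2 = 5.42×10^4 μatm

α₀ = 1 / (1 + K1/[H⁺] + K1K2/[H⁺]²) = 1 / (1 + 10^+0.16 + 10^-3.66)
   = 1 / (1 + 1.4454 + 0.00021878) = 1/2.4457 = 0.4089
[CO2*] = α₀ × DIC = 0.4089 × 4.10 = 1.676 mmol/L
pCO2 = [CO2*]/KH = 1.676×10^-3 / 3.090×10^-2 = 5.42×10^4 μatm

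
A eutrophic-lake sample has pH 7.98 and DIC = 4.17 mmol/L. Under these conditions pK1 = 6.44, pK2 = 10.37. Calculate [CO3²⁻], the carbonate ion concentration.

α₂ = 1 / (1 + [H⁺]/K2 + [H⁺]²/(K1K2)) = 1 / (1 + 10^+2.39 + 10^+0.85)
   = 1 / (1 + 245.47 + 7.0795) = 1/253.55 = 0.003944
[CO3²⁻] = α₂ × DIC = 0.003944 × 4.17 = 0.0164 mmol/L = 16.4 μmol/L

[CO3²⁻] = 16.4 μmol/L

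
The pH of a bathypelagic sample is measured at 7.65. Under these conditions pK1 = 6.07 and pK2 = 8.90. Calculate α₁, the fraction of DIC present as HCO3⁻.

α₁ = 0.924

α₁ = 1 / (1 + [H⁺]/K1 + K2/[H⁺]) = 1 / (1 + 10^-1.58 + 10^-1.25)
   = 1 / (1 + 0.026303 + 0.056234) = 1/1.0825 = 0.9238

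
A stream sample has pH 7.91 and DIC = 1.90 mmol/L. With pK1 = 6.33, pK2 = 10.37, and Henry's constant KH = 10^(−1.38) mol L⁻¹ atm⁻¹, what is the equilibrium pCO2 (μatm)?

pCO2 = 1160 μatm

α₀ = 1 / (1 + K1/[H⁺] + K1K2/[H⁺]²) = 1 / (1 + 10^+1.58 + 10^-0.88)
   = 1 / (1 + 38.019 + 0.13183) = 1/39.151 = 0.02554
[CO2*] = α₀ × DIC = 0.02554 × 1.90 = 0.04853 mmol/L
pCO2 = [CO2*]/KH = 4.853×10^-5 / 4.169×10^-2 = 1160 μatm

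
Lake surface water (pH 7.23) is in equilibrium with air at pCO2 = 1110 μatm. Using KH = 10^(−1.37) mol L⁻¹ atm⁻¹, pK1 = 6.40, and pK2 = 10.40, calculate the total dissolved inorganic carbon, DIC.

[CO2*] = KH · pCO2 = 10^(−1.37) × 1110×10^-6 = 4.735×10^-5 mol/L
α₀ = 1/(1 + K1/[H⁺] + K1K2/[H⁺]²) = 1/(1 + 10^+0.83 + 10^-2.34) = 0.1288
DIC = [CO2*]/α₀ = 4.735×10^-5 / 0.1288 = 0.368 mmol/L

DIC = 0.368 mmol/L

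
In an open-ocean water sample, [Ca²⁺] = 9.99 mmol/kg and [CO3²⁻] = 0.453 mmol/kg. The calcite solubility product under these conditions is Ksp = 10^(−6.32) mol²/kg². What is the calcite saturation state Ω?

Ω = 9.46

Ksp = 10^(−6.32) = 4.786×10^-7
Ω = [Ca²⁺][CO3²⁻]/Ksp = (9.99×10^-3)(0.453×10^-3) / 4.786×10^-7 = 9.46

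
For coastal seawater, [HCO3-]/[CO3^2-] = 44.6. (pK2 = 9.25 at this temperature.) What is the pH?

pH = 7.60

From K2 = [H⁺][CO3^2-]/[HCO3-]:  pH = pK2 − log₁₀([HCO3-]/[CO3^2-])
log₁₀(44.6) = +1.649
pH = 9.25 − (+1.649) = 7.60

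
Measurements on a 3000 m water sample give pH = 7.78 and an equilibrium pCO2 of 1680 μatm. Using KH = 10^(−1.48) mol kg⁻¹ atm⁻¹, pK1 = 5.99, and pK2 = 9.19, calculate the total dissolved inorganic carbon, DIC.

DIC = 3.62 mmol/kg

[CO2*] = KH · pCO2 = 10^(−1.48) × 1680×10^-6 = 5.563×10^-5 mol/kg
α₀ = 1/(1 + K1/[H⁺] + K1K2/[H⁺]²) = 1/(1 + 10^+1.79 + 10^+0.38) = 0.01537
DIC = [CO2*]/α₀ = 5.563×10^-5 / 0.01537 = 3.62 mmol/kg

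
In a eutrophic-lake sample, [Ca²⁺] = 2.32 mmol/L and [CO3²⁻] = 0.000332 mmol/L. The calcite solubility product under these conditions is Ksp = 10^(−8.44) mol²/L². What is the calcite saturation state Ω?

Ksp = 10^(−8.44) = 3.631×10^-9
Ω = [Ca²⁺][CO3²⁻]/Ksp = (2.32×10^-3)(0.000332×10^-3) / 3.631×10^-9 = 0.212

Ω = 0.212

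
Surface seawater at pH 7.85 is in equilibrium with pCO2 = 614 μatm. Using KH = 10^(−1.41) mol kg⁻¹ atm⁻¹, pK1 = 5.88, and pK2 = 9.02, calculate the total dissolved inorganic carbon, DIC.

DIC = 2.40 mmol/kg

[CO2*] = KH · pCO2 = 10^(−1.41) × 614×10^-6 = 2.389×10^-5 mol/kg
α₀ = 1/(1 + K1/[H⁺] + K1K2/[H⁺]²) = 1/(1 + 10^+1.97 + 10^+0.80) = 0.009937
DIC = [CO2*]/α₀ = 2.389×10^-5 / 0.009937 = 2.40 mmol/kg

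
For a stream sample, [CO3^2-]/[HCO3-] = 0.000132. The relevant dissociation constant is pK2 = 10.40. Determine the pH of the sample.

pH = 6.52

From K2 = [H⁺][CO3^2-]/[HCO3-]:  pH = pK2 + log₁₀([CO3^2-]/[HCO3-])
log₁₀(0.000132) = -3.879
pH = 10.40 + (-3.879) = 6.52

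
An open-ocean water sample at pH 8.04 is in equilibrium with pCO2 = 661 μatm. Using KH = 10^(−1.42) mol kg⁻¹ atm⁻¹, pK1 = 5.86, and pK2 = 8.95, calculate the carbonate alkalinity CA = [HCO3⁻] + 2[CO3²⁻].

[CO2*] = KH · pCO2 = 10^(−1.42) × 661×10^-6 = 2.513×10^-5 mol/kg
α₀ = 1/(1 + K1/[H⁺] + K1K2/[H⁺]²) = 1/(1 + 10^+2.18 + 10^+1.27) = 0.005849
DIC = [CO2*]/α₀ = 2.513×10^-5 / 0.005849 = 4.297 mmol/kg
CA = (α₁ + 2α₂)·DIC = (0.8852 + 2×0.1089) × 4.297 = 4.74 mmol/kg

CA = 4.74 mmol/kg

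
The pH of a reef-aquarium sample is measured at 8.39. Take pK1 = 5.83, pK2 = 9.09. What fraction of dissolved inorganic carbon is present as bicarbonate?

α₁ = 0.832

α₁ = 1 / (1 + [H⁺]/K1 + K2/[H⁺]) = 1 / (1 + 10^-2.56 + 10^-0.70)
   = 1 / (1 + 0.0027542 + 0.19953) = 1/1.2023 = 0.8318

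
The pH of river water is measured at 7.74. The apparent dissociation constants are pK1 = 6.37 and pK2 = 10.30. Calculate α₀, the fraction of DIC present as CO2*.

α₀ = 0.0408

α₀ = 1 / (1 + K1/[H⁺] + K1K2/[H⁺]²) = 1 / (1 + 10^+1.37 + 10^-1.19)
   = 1 / (1 + 23.442 + 0.064565) = 1/24.507 = 0.04080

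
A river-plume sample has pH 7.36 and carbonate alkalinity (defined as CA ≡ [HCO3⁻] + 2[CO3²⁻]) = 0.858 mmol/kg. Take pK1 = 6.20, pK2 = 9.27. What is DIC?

CA = [HCO3⁻] + 2[CO3²⁻] = (α₁ + 2α₂)·DIC
At pH 7.36: [H⁺]/K1 = 10^-1.16 = 0.069183, K2/[H⁺] = 10^-1.91 = 0.012303
α₁ = 1/(1 + 0.069183 + 0.012303) = 1/1.0815 = 0.9247; α₂ = α₁·K2/[H⁺] = 0.01138
α₁ + 2α₂ = 0.9474
DIC = CA / (α₁ + 2α₂) = 0.858 / 0.9474 = 0.906 mmol/kg

DIC = 0.906 mmol/kg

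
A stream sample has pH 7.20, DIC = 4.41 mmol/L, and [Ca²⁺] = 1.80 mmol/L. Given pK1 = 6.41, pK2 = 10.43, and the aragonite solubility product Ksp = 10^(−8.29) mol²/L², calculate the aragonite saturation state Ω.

Ω = 0.784

α₂ = 1 / (1 + [H⁺]/K2 + [H⁺]²/(K1K2)) = 1 / (1 + 10^+3.23 + 10^+2.44)
   = 1 / (1 + 1698.2 + 275.42) = 1/1974.7 = 0.0005064
[CO3²⁻] = α₂ × DIC = 0.0005064 × 4.41 = 0.002233 mmol/L = 2.233 μmol/L
Ksp = 10^(−8.29) = 5.129×10^-9
Ω = [Ca²⁺][CO3²⁻]/Ksp = (1.80×10^-3)(2.233×10^-6) / 5.129×10^-9 = 0.784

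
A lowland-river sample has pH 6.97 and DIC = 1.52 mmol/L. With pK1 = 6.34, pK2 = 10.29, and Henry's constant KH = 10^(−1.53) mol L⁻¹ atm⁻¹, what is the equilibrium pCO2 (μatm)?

pCO2 = 9780 μatm

α₀ = 1 / (1 + K1/[H⁺] + K1K2/[H⁺]²) = 1 / (1 + 10^+0.63 + 10^-2.69)
   = 1 / (1 + 4.2658 + 0.0020417) = 1/5.2678 = 0.1898
[CO2*] = α₀ × DIC = 0.1898 × 1.52 = 0.2885 mmol/L
pCO2 = [CO2*]/KH = 2.885×10^-4 / 2.951×10^-2 = 9780 μatm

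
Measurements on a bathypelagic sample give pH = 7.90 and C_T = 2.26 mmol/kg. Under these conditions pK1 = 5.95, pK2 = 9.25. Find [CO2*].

α₀ = 1 / (1 + K1/[H⁺] + K1K2/[H⁺]²) = 1 / (1 + 10^+1.95 + 10^+0.60)
   = 1 / (1 + 89.125 + 3.9811) = 1/94.106 = 0.01063
[CO2*] = α₀ × DIC = 0.01063 × 2.26 = 0.0240 mmol/kg

[CO2*] = 0.0240 mmol/kg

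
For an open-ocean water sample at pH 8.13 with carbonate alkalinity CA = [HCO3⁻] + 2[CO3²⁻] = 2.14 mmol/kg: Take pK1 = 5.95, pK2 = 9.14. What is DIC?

CA = [HCO3⁻] + 2[CO3²⁻] = (α₁ + 2α₂)·DIC
At pH 8.13: [H⁺]/K1 = 10^-2.18 = 0.0066069, K2/[H⁺] = 10^-1.01 = 0.097724
α₁ = 1/(1 + 0.0066069 + 0.097724) = 1/1.1043 = 0.9055; α₂ = α₁·K2/[H⁺] = 0.08849
α₁ + 2α₂ = 1.0825
DIC = CA / (α₁ + 2α₂) = 2.14 / 1.0825 = 1.98 mmol/kg

DIC = 1.98 mmol/kg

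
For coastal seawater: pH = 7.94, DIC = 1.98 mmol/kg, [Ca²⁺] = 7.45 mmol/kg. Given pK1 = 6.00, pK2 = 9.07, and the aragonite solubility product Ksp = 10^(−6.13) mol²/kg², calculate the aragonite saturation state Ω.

Ω = 1.36

α₂ = 1 / (1 + [H⁺]/K2 + [H⁺]²/(K1K2)) = 1 / (1 + 10^+1.13 + 10^-0.81)
   = 1 / (1 + 13.490 + 0.15488) = 1/14.645 = 0.06828
[CO3²⁻] = α₂ × DIC = 0.06828 × 1.98 = 0.1352 mmol/kg
Ksp = 10^(−6.13) = 7.413×10^-7
Ω = [Ca²⁺][CO3²⁻]/Ksp = (7.45×10^-3)(1.352×10^-4) / 7.413×10^-7 = 1.36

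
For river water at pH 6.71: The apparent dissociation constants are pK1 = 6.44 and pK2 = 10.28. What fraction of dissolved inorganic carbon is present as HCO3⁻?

α₁ = 0.650

α₁ = 1 / (1 + [H⁺]/K1 + K2/[H⁺]) = 1 / (1 + 10^-0.27 + 10^-3.57)
   = 1 / (1 + 0.53703 + 0.00026915) = 1/1.5373 = 0.6505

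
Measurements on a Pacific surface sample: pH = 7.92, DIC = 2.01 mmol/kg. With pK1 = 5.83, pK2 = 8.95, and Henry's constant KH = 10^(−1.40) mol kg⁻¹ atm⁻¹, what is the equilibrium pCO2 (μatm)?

pCO2 = 373 μatm

α₀ = 1 / (1 + K1/[H⁺] + K1K2/[H⁺]²) = 1 / (1 + 10^+2.09 + 10^+1.06)
   = 1 / (1 + 123.03 + 11.482) = 1/135.51 = 0.007380
[CO2*] = α₀ × DIC = 0.007380 × 2.01 = 0.01483 mmol/kg = 14.83 μmol/kg
pCO2 = [CO2*]/KH = 1.483×10^-5 / 3.981×10^-2 = 373 μatm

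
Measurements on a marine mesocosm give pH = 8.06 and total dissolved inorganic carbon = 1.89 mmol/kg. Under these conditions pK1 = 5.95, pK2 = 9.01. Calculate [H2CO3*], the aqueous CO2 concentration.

[CO2*] = 13.1 μmol/kg

α₀ = 1 / (1 + K1/[H⁺] + K1K2/[H⁺]²) = 1 / (1 + 10^+2.11 + 10^+1.16)
   = 1 / (1 + 128.82 + 14.454) = 1/144.28 = 0.006931
[CO2*] = α₀ × DIC = 0.006931 × 1.89 = 0.0131 mmol/kg = 13.1 μmol/kg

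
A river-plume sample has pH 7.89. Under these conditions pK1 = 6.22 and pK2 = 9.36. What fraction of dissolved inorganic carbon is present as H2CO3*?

α₀ = 1 / (1 + K1/[H⁺] + K1K2/[H⁺]²) = 1 / (1 + 10^+1.67 + 10^+0.20)
   = 1 / (1 + 46.774 + 1.5849) = 1/49.358 = 0.02026

α₀ = 0.0203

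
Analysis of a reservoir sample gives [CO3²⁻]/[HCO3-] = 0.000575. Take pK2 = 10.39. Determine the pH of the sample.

pH = 7.15

From K2 = [H⁺][CO3²⁻]/[HCO3-]:  pH = pK2 + log₁₀([CO3²⁻]/[HCO3-])
log₁₀(0.000575) = -3.240
pH = 10.39 + (-3.240) = 7.15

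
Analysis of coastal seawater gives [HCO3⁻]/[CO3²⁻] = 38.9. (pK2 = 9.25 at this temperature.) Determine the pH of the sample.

pH = 7.66

From K2 = [H⁺][CO3²⁻]/[HCO3⁻]:  pH = pK2 − log₁₀([HCO3⁻]/[CO3²⁻])
log₁₀(38.9) = +1.590
pH = 9.25 − (+1.590) = 7.66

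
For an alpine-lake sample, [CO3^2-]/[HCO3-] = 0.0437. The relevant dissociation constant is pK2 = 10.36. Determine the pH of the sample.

pH = 9.00

From K2 = [H⁺][CO3^2-]/[HCO3-]:  pH = pK2 + log₁₀([CO3^2-]/[HCO3-])
log₁₀(0.0437) = -1.360
pH = 10.36 + (-1.360) = 9.00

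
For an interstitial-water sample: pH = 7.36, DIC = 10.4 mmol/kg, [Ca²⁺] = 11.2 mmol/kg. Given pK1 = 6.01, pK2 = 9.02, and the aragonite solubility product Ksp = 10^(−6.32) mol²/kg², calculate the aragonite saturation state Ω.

Ω = 4.99

α₂ = 1 / (1 + [H⁺]/K2 + [H⁺]²/(K1K2)) = 1 / (1 + 10^+1.66 + 10^+0.31)
   = 1 / (1 + 45.709 + 2.0417) = 1/48.751 = 0.02051
[CO3²⁻] = α₂ × DIC = 0.02051 × 10.4 = 0.2133 mmol/kg
Ksp = 10^(−6.32) = 4.786×10^-7
Ω = [Ca²⁺][CO3²⁻]/Ksp = (11.2×10^-3)(2.133×10^-4) / 4.786×10^-7 = 4.99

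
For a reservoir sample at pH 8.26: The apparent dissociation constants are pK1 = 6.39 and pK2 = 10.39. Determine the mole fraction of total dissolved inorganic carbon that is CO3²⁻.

α₂ = 1 / (1 + [H⁺]/K2 + [H⁺]²/(K1K2)) = 1 / (1 + 10^+2.13 + 10^+0.26)
   = 1 / (1 + 134.90 + 1.8197) = 1/137.72 = 0.007261

α₂ = 0.00726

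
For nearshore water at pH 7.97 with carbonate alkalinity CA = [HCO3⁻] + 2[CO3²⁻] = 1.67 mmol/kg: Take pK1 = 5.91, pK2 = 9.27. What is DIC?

CA = [HCO3⁻] + 2[CO3²⁻] = (α₁ + 2α₂)·DIC
At pH 7.97: [H⁺]/K1 = 10^-2.06 = 0.0087096, K2/[H⁺] = 10^-1.30 = 0.050119
α₁ = 1/(1 + 0.0087096 + 0.050119) = 1/1.0588 = 0.9444; α₂ = α₁·K2/[H⁺] = 0.04733
α₁ + 2α₂ = 1.0391
DIC = CA / (α₁ + 2α₂) = 1.67 / 1.0391 = 1.61 mmol/kg

DIC = 1.61 mmol/kg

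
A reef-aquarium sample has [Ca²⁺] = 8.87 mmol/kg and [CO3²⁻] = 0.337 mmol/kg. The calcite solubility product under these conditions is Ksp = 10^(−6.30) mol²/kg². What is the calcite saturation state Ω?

Ksp = 10^(−6.30) = 5.012×10^-7
Ω = [Ca²⁺][CO3²⁻]/Ksp = (8.87×10^-3)(0.337×10^-3) / 5.012×10^-7 = 5.96

Ω = 5.96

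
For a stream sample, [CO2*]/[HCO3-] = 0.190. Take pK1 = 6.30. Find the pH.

pH = 7.02

From K1 = [H⁺][HCO3-]/[CO2*]:  pH = pK1 − log₁₀([CO2*]/[HCO3-])
log₁₀(0.190) = -0.721
pH = 6.30 − (-0.721) = 7.02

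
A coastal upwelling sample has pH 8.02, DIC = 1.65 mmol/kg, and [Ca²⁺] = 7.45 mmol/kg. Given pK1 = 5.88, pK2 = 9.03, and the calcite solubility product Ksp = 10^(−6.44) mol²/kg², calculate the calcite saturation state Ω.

α₂ = 1 / (1 + [H⁺]/K2 + [H⁺]²/(K1K2)) = 1 / (1 + 10^+1.01 + 10^-1.13)
   = 1 / (1 + 10.233 + 0.074131) = 1/11.307 = 0.08844
[CO3²⁻] = α₂ × DIC = 0.08844 × 1.65 = 0.1459 mmol/kg
Ksp = 10^(−6.44) = 3.631×10^-7
Ω = [Ca²⁺][CO3²⁻]/Ksp = (7.45×10^-3)(1.459×10^-4) / 3.631×10^-7 = 2.99

Ω = 2.99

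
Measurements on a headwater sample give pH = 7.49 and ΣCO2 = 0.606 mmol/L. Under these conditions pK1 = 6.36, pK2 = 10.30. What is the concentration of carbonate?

α₂ = 1 / (1 + [H⁺]/K2 + [H⁺]²/(K1K2)) = 1 / (1 + 10^+2.81 + 10^+1.68)
   = 1 / (1 + 645.65 + 47.863) = 1/694.52 = 0.001440
[CO3²⁻] = α₂ × DIC = 0.001440 × 0.606 = 0.000873 mmol/L = 0.873 μmol/L

[CO3²⁻] = 0.873 μmol/L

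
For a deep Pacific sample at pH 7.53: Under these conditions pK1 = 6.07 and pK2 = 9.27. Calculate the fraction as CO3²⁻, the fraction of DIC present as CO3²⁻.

α₂ = 1 / (1 + [H⁺]/K2 + [H⁺]²/(K1K2)) = 1 / (1 + 10^+1.74 + 10^+0.28)
   = 1 / (1 + 54.954 + 1.9055) = 1/57.860 = 0.01728

α₂ = 0.0173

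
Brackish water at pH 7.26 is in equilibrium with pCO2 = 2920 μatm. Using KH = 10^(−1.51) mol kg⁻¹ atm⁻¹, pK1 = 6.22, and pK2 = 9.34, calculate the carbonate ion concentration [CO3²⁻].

[CO3²⁻] = 8.23 μmol/kg

[CO2*] = KH · pCO2 = 10^(−1.51) × 2920×10^-6 = 9.024×10^-5 mol/kg
α₀ = 1/(1 + K1/[H⁺] + K1K2/[H⁺]²) = 1/(1 + 10^+1.04 + 10^-1.04) = 0.08295
DIC = [CO2*]/α₀ = 9.024×10^-5 / 0.08295 = 1.088 mmol/kg
[CO3²⁻] = α₂·DIC; α₂ = 0.007565, so [CO3²⁻] = 0.007565 × 1.088 = 0.00823 mmol/kg = 8.23 μmol/kg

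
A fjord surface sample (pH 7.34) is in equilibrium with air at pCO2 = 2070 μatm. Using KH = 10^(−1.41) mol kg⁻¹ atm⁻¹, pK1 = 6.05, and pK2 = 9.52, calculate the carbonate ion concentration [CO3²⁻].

[CO3²⁻] = 10.4 μmol/kg

[CO2*] = KH · pCO2 = 10^(−1.41) × 2070×10^-6 = 8.053×10^-5 mol/kg
α₀ = 1/(1 + K1/[H⁺] + K1K2/[H⁺]²) = 1/(1 + 10^+1.29 + 10^-0.89) = 0.04848
DIC = [CO2*]/α₀ = 8.053×10^-5 / 0.04848 = 1.661 mmol/kg
[CO3²⁻] = α₂·DIC; α₂ = 0.006245, so [CO3²⁻] = 0.006245 × 1.661 = 0.0104 mmol/kg = 10.4 μmol/kg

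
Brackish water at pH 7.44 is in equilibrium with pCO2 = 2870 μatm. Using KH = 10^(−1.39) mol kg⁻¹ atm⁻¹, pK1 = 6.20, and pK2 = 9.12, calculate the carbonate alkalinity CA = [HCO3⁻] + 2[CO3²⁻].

CA = 2.12 mmol/kg

[CO2*] = KH · pCO2 = 10^(−1.39) × 2870×10^-6 = 1.169×10^-4 mol/kg
α₀ = 1/(1 + K1/[H⁺] + K1K2/[H⁺]²) = 1/(1 + 10^+1.24 + 10^-0.44) = 0.05336
DIC = [CO2*]/α₀ = 1.169×10^-4 / 0.05336 = 2.191 mmol/kg
CA = (α₁ + 2α₂)·DIC = (0.9273 + 2×0.01937) × 2.191 = 2.12 mmol/kg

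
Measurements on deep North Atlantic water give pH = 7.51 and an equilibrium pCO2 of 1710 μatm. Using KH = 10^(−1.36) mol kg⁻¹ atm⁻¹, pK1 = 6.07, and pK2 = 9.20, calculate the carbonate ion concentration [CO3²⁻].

[CO2*] = KH · pCO2 = 10^(−1.36) × 1710×10^-6 = 7.464×10^-5 mol/kg
α₀ = 1/(1 + K1/[H⁺] + K1K2/[H⁺]²) = 1/(1 + 10^+1.44 + 10^-0.25) = 0.03436
DIC = [CO2*]/α₀ = 7.464×10^-5 / 0.03436 = 2.172 mmol/kg
[CO3²⁻] = α₂·DIC; α₂ = 0.01932, so [CO3²⁻] = 0.01932 × 2.172 = 0.0420 mmol/kg

[CO3²⁻] = 0.0420 mmol/kg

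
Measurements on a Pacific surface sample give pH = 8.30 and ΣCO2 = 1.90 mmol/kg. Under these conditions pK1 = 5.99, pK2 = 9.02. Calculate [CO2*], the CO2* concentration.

α₀ = 1 / (1 + K1/[H⁺] + K1K2/[H⁺]²) = 1 / (1 + 10^+2.31 + 10^+1.59)
   = 1 / (1 + 204.17 + 38.905) = 1/244.08 = 0.004097
[CO2*] = α₀ × DIC = 0.004097 × 1.90 = 0.00778 mmol/kg = 7.78 μmol/kg

[CO2*] = 7.78 μmol/kg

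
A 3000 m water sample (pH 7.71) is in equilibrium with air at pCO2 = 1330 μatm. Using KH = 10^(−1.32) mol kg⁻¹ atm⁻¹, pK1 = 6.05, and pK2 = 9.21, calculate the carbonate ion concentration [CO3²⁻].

[CO2*] = KH · pCO2 = 10^(−1.32) × 1330×10^-6 = 6.366×10^-5 mol/kg
α₀ = 1/(1 + K1/[H⁺] + K1K2/[H⁺]²) = 1/(1 + 10^+1.66 + 10^+0.16) = 0.02077
DIC = [CO2*]/α₀ = 6.366×10^-5 / 0.02077 = 3.065 mmol/kg
[CO3²⁻] = α₂·DIC; α₂ = 0.03002, so [CO3²⁻] = 0.03002 × 3.065 = 0.0920 mmol/kg

[CO3²⁻] = 0.0920 mmol/kg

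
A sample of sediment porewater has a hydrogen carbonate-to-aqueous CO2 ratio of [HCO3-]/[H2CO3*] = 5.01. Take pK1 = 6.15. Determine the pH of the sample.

pH = 6.85

From K1 = [H⁺][HCO3-]/[H2CO3*]:  pH = pK1 + log₁₀([HCO3-]/[H2CO3*])
log₁₀(5.01) = +0.700
pH = 6.15 + (+0.700) = 6.85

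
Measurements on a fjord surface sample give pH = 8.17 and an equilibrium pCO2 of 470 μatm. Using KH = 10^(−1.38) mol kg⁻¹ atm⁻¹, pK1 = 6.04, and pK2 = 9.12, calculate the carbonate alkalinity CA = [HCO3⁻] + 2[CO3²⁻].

CA = 3.24 mmol/kg

[CO2*] = KH · pCO2 = 10^(−1.38) × 470×10^-6 = 1.959×10^-5 mol/kg
α₀ = 1/(1 + K1/[H⁺] + K1K2/[H⁺]²) = 1/(1 + 10^+2.13 + 10^+1.18) = 0.006621
DIC = [CO2*]/α₀ = 1.959×10^-5 / 0.006621 = 2.959 mmol/kg
CA = (α₁ + 2α₂)·DIC = (0.8932 + 2×0.1002) × 2.959 = 3.24 mmol/kg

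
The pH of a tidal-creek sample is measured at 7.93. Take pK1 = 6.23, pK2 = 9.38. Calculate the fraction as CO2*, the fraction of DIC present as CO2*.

α₀ = 0.0189

α₀ = 1 / (1 + K1/[H⁺] + K1K2/[H⁺]²) = 1 / (1 + 10^+1.70 + 10^+0.25)
   = 1 / (1 + 50.119 + 1.7783) = 1/52.897 = 0.01890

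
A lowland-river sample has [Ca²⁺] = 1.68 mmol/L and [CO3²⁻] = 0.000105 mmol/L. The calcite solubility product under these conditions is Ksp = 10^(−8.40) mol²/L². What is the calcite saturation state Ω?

Ksp = 10^(−8.40) = 3.981×10^-9
Ω = [Ca²⁺][CO3²⁻]/Ksp = (1.68×10^-3)(0.000105×10^-3) / 3.981×10^-9 = 0.0443

Ω = 0.0443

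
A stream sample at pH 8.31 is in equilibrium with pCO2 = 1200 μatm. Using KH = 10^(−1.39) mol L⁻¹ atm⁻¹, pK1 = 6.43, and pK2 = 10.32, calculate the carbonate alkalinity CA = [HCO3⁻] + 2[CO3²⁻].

CA = 3.78 mmol/L

[CO2*] = KH · pCO2 = 10^(−1.39) × 1200×10^-6 = 4.889×10^-5 mol/L
α₀ = 1/(1 + K1/[H⁺] + K1K2/[H⁺]²) = 1/(1 + 10^+1.88 + 10^-0.13) = 0.01289
DIC = [CO2*]/α₀ = 4.889×10^-5 / 0.01289 = 3.793 mmol/L
CA = (α₁ + 2α₂)·DIC = (0.9776 + 2×0.009553) × 3.793 = 3.78 mmol/L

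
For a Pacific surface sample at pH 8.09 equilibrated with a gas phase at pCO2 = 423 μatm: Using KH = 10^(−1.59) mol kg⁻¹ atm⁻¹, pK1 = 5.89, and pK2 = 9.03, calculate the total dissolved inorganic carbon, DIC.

DIC = 1.93 mmol/kg

[CO2*] = KH · pCO2 = 10^(−1.59) × 423×10^-6 = 1.087×10^-5 mol/kg
α₀ = 1/(1 + K1/[H⁺] + K1K2/[H⁺]²) = 1/(1 + 10^+2.20 + 10^+1.26) = 0.005628
DIC = [CO2*]/α₀ = 1.087×10^-5 / 0.005628 = 1.93 mmol/kg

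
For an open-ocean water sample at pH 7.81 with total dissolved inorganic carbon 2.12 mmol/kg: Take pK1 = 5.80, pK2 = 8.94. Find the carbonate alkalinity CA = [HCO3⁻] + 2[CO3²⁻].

CA = 2.25 mmol/kg

CA = [HCO3⁻] + 2[CO3²⁻] = (α₁ + 2α₂)·DIC
At pH 7.81: [H⁺]/K1 = 10^-2.01 = 0.0097724, K2/[H⁺] = 10^-1.13 = 0.074131
α₁ = 1/(1 + 0.0097724 + 0.074131) = 1/1.0839 = 0.9226; α₂ = α₁·K2/[H⁺] = 0.06839
α₁ + 2α₂ = 1.0594
CA = 1.0594 × 2.12 = 2.25 mmol/kg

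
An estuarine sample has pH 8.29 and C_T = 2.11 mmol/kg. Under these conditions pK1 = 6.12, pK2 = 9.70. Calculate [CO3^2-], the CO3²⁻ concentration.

α₂ = 1 / (1 + [H⁺]/K2 + [H⁺]²/(K1K2)) = 1 / (1 + 10^+1.41 + 10^-0.76)
   = 1 / (1 + 25.704 + 0.17378) = 1/26.878 = 0.03721
[CO3²⁻] = α₂ × DIC = 0.03721 × 2.11 = 0.0785 mmol/kg

[CO3²⁻] = 0.0785 mmol/kg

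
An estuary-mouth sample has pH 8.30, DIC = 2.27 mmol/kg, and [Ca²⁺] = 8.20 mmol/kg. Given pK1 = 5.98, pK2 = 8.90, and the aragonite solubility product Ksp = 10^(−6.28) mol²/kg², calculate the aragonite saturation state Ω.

α₂ = 1 / (1 + [H⁺]/K2 + [H⁺]²/(K1K2)) = 1 / (1 + 10^+0.60 + 10^-1.72)
   = 1 / (1 + 3.9811 + 0.019055) = 1/5.0001 = 0.2000
[CO3²⁻] = α₂ × DIC = 0.2000 × 2.27 = 0.4540 mmol/kg
Ksp = 10^(−6.28) = 5.248×10^-7
Ω = [Ca²⁺][CO3²⁻]/Ksp = (8.20×10^-3)(4.540×10^-4) / 5.248×10^-7 = 7.09

Ω = 7.09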